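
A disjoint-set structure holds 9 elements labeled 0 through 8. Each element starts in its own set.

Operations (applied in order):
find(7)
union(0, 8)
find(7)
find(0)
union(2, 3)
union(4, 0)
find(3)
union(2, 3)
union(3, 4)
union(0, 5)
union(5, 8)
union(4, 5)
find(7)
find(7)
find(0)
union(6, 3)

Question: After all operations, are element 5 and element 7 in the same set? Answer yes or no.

Answer: no

Derivation:
Step 1: find(7) -> no change; set of 7 is {7}
Step 2: union(0, 8) -> merged; set of 0 now {0, 8}
Step 3: find(7) -> no change; set of 7 is {7}
Step 4: find(0) -> no change; set of 0 is {0, 8}
Step 5: union(2, 3) -> merged; set of 2 now {2, 3}
Step 6: union(4, 0) -> merged; set of 4 now {0, 4, 8}
Step 7: find(3) -> no change; set of 3 is {2, 3}
Step 8: union(2, 3) -> already same set; set of 2 now {2, 3}
Step 9: union(3, 4) -> merged; set of 3 now {0, 2, 3, 4, 8}
Step 10: union(0, 5) -> merged; set of 0 now {0, 2, 3, 4, 5, 8}
Step 11: union(5, 8) -> already same set; set of 5 now {0, 2, 3, 4, 5, 8}
Step 12: union(4, 5) -> already same set; set of 4 now {0, 2, 3, 4, 5, 8}
Step 13: find(7) -> no change; set of 7 is {7}
Step 14: find(7) -> no change; set of 7 is {7}
Step 15: find(0) -> no change; set of 0 is {0, 2, 3, 4, 5, 8}
Step 16: union(6, 3) -> merged; set of 6 now {0, 2, 3, 4, 5, 6, 8}
Set of 5: {0, 2, 3, 4, 5, 6, 8}; 7 is not a member.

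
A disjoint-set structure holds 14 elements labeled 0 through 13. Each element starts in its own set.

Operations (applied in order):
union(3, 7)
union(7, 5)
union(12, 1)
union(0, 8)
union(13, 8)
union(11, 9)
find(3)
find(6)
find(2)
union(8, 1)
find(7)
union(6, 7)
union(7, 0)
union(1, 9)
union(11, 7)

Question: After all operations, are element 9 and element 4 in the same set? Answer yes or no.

Answer: no

Derivation:
Step 1: union(3, 7) -> merged; set of 3 now {3, 7}
Step 2: union(7, 5) -> merged; set of 7 now {3, 5, 7}
Step 3: union(12, 1) -> merged; set of 12 now {1, 12}
Step 4: union(0, 8) -> merged; set of 0 now {0, 8}
Step 5: union(13, 8) -> merged; set of 13 now {0, 8, 13}
Step 6: union(11, 9) -> merged; set of 11 now {9, 11}
Step 7: find(3) -> no change; set of 3 is {3, 5, 7}
Step 8: find(6) -> no change; set of 6 is {6}
Step 9: find(2) -> no change; set of 2 is {2}
Step 10: union(8, 1) -> merged; set of 8 now {0, 1, 8, 12, 13}
Step 11: find(7) -> no change; set of 7 is {3, 5, 7}
Step 12: union(6, 7) -> merged; set of 6 now {3, 5, 6, 7}
Step 13: union(7, 0) -> merged; set of 7 now {0, 1, 3, 5, 6, 7, 8, 12, 13}
Step 14: union(1, 9) -> merged; set of 1 now {0, 1, 3, 5, 6, 7, 8, 9, 11, 12, 13}
Step 15: union(11, 7) -> already same set; set of 11 now {0, 1, 3, 5, 6, 7, 8, 9, 11, 12, 13}
Set of 9: {0, 1, 3, 5, 6, 7, 8, 9, 11, 12, 13}; 4 is not a member.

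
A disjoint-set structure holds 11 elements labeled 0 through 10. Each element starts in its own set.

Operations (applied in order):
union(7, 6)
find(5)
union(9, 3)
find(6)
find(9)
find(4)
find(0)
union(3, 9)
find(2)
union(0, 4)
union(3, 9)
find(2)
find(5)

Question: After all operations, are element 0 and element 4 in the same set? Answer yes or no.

Step 1: union(7, 6) -> merged; set of 7 now {6, 7}
Step 2: find(5) -> no change; set of 5 is {5}
Step 3: union(9, 3) -> merged; set of 9 now {3, 9}
Step 4: find(6) -> no change; set of 6 is {6, 7}
Step 5: find(9) -> no change; set of 9 is {3, 9}
Step 6: find(4) -> no change; set of 4 is {4}
Step 7: find(0) -> no change; set of 0 is {0}
Step 8: union(3, 9) -> already same set; set of 3 now {3, 9}
Step 9: find(2) -> no change; set of 2 is {2}
Step 10: union(0, 4) -> merged; set of 0 now {0, 4}
Step 11: union(3, 9) -> already same set; set of 3 now {3, 9}
Step 12: find(2) -> no change; set of 2 is {2}
Step 13: find(5) -> no change; set of 5 is {5}
Set of 0: {0, 4}; 4 is a member.

Answer: yes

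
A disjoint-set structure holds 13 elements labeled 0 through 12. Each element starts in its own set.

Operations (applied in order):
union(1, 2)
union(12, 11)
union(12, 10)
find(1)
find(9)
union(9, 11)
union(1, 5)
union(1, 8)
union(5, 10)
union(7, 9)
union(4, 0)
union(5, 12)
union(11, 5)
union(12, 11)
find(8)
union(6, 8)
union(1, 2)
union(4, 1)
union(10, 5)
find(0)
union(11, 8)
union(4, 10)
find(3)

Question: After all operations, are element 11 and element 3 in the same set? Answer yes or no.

Answer: no

Derivation:
Step 1: union(1, 2) -> merged; set of 1 now {1, 2}
Step 2: union(12, 11) -> merged; set of 12 now {11, 12}
Step 3: union(12, 10) -> merged; set of 12 now {10, 11, 12}
Step 4: find(1) -> no change; set of 1 is {1, 2}
Step 5: find(9) -> no change; set of 9 is {9}
Step 6: union(9, 11) -> merged; set of 9 now {9, 10, 11, 12}
Step 7: union(1, 5) -> merged; set of 1 now {1, 2, 5}
Step 8: union(1, 8) -> merged; set of 1 now {1, 2, 5, 8}
Step 9: union(5, 10) -> merged; set of 5 now {1, 2, 5, 8, 9, 10, 11, 12}
Step 10: union(7, 9) -> merged; set of 7 now {1, 2, 5, 7, 8, 9, 10, 11, 12}
Step 11: union(4, 0) -> merged; set of 4 now {0, 4}
Step 12: union(5, 12) -> already same set; set of 5 now {1, 2, 5, 7, 8, 9, 10, 11, 12}
Step 13: union(11, 5) -> already same set; set of 11 now {1, 2, 5, 7, 8, 9, 10, 11, 12}
Step 14: union(12, 11) -> already same set; set of 12 now {1, 2, 5, 7, 8, 9, 10, 11, 12}
Step 15: find(8) -> no change; set of 8 is {1, 2, 5, 7, 8, 9, 10, 11, 12}
Step 16: union(6, 8) -> merged; set of 6 now {1, 2, 5, 6, 7, 8, 9, 10, 11, 12}
Step 17: union(1, 2) -> already same set; set of 1 now {1, 2, 5, 6, 7, 8, 9, 10, 11, 12}
Step 18: union(4, 1) -> merged; set of 4 now {0, 1, 2, 4, 5, 6, 7, 8, 9, 10, 11, 12}
Step 19: union(10, 5) -> already same set; set of 10 now {0, 1, 2, 4, 5, 6, 7, 8, 9, 10, 11, 12}
Step 20: find(0) -> no change; set of 0 is {0, 1, 2, 4, 5, 6, 7, 8, 9, 10, 11, 12}
Step 21: union(11, 8) -> already same set; set of 11 now {0, 1, 2, 4, 5, 6, 7, 8, 9, 10, 11, 12}
Step 22: union(4, 10) -> already same set; set of 4 now {0, 1, 2, 4, 5, 6, 7, 8, 9, 10, 11, 12}
Step 23: find(3) -> no change; set of 3 is {3}
Set of 11: {0, 1, 2, 4, 5, 6, 7, 8, 9, 10, 11, 12}; 3 is not a member.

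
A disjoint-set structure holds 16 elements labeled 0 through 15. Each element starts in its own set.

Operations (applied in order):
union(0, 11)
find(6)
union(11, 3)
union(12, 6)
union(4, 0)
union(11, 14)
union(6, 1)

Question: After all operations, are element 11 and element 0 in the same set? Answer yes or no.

Answer: yes

Derivation:
Step 1: union(0, 11) -> merged; set of 0 now {0, 11}
Step 2: find(6) -> no change; set of 6 is {6}
Step 3: union(11, 3) -> merged; set of 11 now {0, 3, 11}
Step 4: union(12, 6) -> merged; set of 12 now {6, 12}
Step 5: union(4, 0) -> merged; set of 4 now {0, 3, 4, 11}
Step 6: union(11, 14) -> merged; set of 11 now {0, 3, 4, 11, 14}
Step 7: union(6, 1) -> merged; set of 6 now {1, 6, 12}
Set of 11: {0, 3, 4, 11, 14}; 0 is a member.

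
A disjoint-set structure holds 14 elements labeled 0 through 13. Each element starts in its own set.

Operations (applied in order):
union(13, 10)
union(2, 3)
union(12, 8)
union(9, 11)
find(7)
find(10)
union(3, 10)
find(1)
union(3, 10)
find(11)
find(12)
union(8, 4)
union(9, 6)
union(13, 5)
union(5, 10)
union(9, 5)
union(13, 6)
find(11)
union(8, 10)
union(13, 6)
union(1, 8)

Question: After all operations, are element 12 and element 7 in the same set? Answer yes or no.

Answer: no

Derivation:
Step 1: union(13, 10) -> merged; set of 13 now {10, 13}
Step 2: union(2, 3) -> merged; set of 2 now {2, 3}
Step 3: union(12, 8) -> merged; set of 12 now {8, 12}
Step 4: union(9, 11) -> merged; set of 9 now {9, 11}
Step 5: find(7) -> no change; set of 7 is {7}
Step 6: find(10) -> no change; set of 10 is {10, 13}
Step 7: union(3, 10) -> merged; set of 3 now {2, 3, 10, 13}
Step 8: find(1) -> no change; set of 1 is {1}
Step 9: union(3, 10) -> already same set; set of 3 now {2, 3, 10, 13}
Step 10: find(11) -> no change; set of 11 is {9, 11}
Step 11: find(12) -> no change; set of 12 is {8, 12}
Step 12: union(8, 4) -> merged; set of 8 now {4, 8, 12}
Step 13: union(9, 6) -> merged; set of 9 now {6, 9, 11}
Step 14: union(13, 5) -> merged; set of 13 now {2, 3, 5, 10, 13}
Step 15: union(5, 10) -> already same set; set of 5 now {2, 3, 5, 10, 13}
Step 16: union(9, 5) -> merged; set of 9 now {2, 3, 5, 6, 9, 10, 11, 13}
Step 17: union(13, 6) -> already same set; set of 13 now {2, 3, 5, 6, 9, 10, 11, 13}
Step 18: find(11) -> no change; set of 11 is {2, 3, 5, 6, 9, 10, 11, 13}
Step 19: union(8, 10) -> merged; set of 8 now {2, 3, 4, 5, 6, 8, 9, 10, 11, 12, 13}
Step 20: union(13, 6) -> already same set; set of 13 now {2, 3, 4, 5, 6, 8, 9, 10, 11, 12, 13}
Step 21: union(1, 8) -> merged; set of 1 now {1, 2, 3, 4, 5, 6, 8, 9, 10, 11, 12, 13}
Set of 12: {1, 2, 3, 4, 5, 6, 8, 9, 10, 11, 12, 13}; 7 is not a member.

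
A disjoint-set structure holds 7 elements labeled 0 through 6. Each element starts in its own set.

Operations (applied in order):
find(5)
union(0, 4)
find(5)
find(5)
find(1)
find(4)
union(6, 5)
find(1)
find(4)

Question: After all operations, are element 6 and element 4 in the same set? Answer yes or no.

Step 1: find(5) -> no change; set of 5 is {5}
Step 2: union(0, 4) -> merged; set of 0 now {0, 4}
Step 3: find(5) -> no change; set of 5 is {5}
Step 4: find(5) -> no change; set of 5 is {5}
Step 5: find(1) -> no change; set of 1 is {1}
Step 6: find(4) -> no change; set of 4 is {0, 4}
Step 7: union(6, 5) -> merged; set of 6 now {5, 6}
Step 8: find(1) -> no change; set of 1 is {1}
Step 9: find(4) -> no change; set of 4 is {0, 4}
Set of 6: {5, 6}; 4 is not a member.

Answer: no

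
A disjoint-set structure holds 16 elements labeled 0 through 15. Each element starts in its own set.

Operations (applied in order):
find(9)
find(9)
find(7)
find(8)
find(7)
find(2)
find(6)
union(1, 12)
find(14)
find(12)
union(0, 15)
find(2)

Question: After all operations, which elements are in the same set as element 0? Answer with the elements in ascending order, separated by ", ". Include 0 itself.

Answer: 0, 15

Derivation:
Step 1: find(9) -> no change; set of 9 is {9}
Step 2: find(9) -> no change; set of 9 is {9}
Step 3: find(7) -> no change; set of 7 is {7}
Step 4: find(8) -> no change; set of 8 is {8}
Step 5: find(7) -> no change; set of 7 is {7}
Step 6: find(2) -> no change; set of 2 is {2}
Step 7: find(6) -> no change; set of 6 is {6}
Step 8: union(1, 12) -> merged; set of 1 now {1, 12}
Step 9: find(14) -> no change; set of 14 is {14}
Step 10: find(12) -> no change; set of 12 is {1, 12}
Step 11: union(0, 15) -> merged; set of 0 now {0, 15}
Step 12: find(2) -> no change; set of 2 is {2}
Component of 0: {0, 15}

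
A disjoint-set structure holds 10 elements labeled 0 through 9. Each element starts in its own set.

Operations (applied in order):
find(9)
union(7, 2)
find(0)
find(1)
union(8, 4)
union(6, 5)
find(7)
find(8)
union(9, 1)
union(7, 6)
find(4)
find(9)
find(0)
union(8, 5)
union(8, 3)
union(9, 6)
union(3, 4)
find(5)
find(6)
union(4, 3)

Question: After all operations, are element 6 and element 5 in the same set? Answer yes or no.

Step 1: find(9) -> no change; set of 9 is {9}
Step 2: union(7, 2) -> merged; set of 7 now {2, 7}
Step 3: find(0) -> no change; set of 0 is {0}
Step 4: find(1) -> no change; set of 1 is {1}
Step 5: union(8, 4) -> merged; set of 8 now {4, 8}
Step 6: union(6, 5) -> merged; set of 6 now {5, 6}
Step 7: find(7) -> no change; set of 7 is {2, 7}
Step 8: find(8) -> no change; set of 8 is {4, 8}
Step 9: union(9, 1) -> merged; set of 9 now {1, 9}
Step 10: union(7, 6) -> merged; set of 7 now {2, 5, 6, 7}
Step 11: find(4) -> no change; set of 4 is {4, 8}
Step 12: find(9) -> no change; set of 9 is {1, 9}
Step 13: find(0) -> no change; set of 0 is {0}
Step 14: union(8, 5) -> merged; set of 8 now {2, 4, 5, 6, 7, 8}
Step 15: union(8, 3) -> merged; set of 8 now {2, 3, 4, 5, 6, 7, 8}
Step 16: union(9, 6) -> merged; set of 9 now {1, 2, 3, 4, 5, 6, 7, 8, 9}
Step 17: union(3, 4) -> already same set; set of 3 now {1, 2, 3, 4, 5, 6, 7, 8, 9}
Step 18: find(5) -> no change; set of 5 is {1, 2, 3, 4, 5, 6, 7, 8, 9}
Step 19: find(6) -> no change; set of 6 is {1, 2, 3, 4, 5, 6, 7, 8, 9}
Step 20: union(4, 3) -> already same set; set of 4 now {1, 2, 3, 4, 5, 6, 7, 8, 9}
Set of 6: {1, 2, 3, 4, 5, 6, 7, 8, 9}; 5 is a member.

Answer: yes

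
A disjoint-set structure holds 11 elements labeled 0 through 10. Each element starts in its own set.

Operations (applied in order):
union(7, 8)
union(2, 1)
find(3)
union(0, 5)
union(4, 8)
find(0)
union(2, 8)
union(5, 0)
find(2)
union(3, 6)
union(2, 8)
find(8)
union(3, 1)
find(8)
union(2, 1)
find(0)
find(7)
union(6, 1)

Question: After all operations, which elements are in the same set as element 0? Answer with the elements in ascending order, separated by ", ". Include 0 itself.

Answer: 0, 5

Derivation:
Step 1: union(7, 8) -> merged; set of 7 now {7, 8}
Step 2: union(2, 1) -> merged; set of 2 now {1, 2}
Step 3: find(3) -> no change; set of 3 is {3}
Step 4: union(0, 5) -> merged; set of 0 now {0, 5}
Step 5: union(4, 8) -> merged; set of 4 now {4, 7, 8}
Step 6: find(0) -> no change; set of 0 is {0, 5}
Step 7: union(2, 8) -> merged; set of 2 now {1, 2, 4, 7, 8}
Step 8: union(5, 0) -> already same set; set of 5 now {0, 5}
Step 9: find(2) -> no change; set of 2 is {1, 2, 4, 7, 8}
Step 10: union(3, 6) -> merged; set of 3 now {3, 6}
Step 11: union(2, 8) -> already same set; set of 2 now {1, 2, 4, 7, 8}
Step 12: find(8) -> no change; set of 8 is {1, 2, 4, 7, 8}
Step 13: union(3, 1) -> merged; set of 3 now {1, 2, 3, 4, 6, 7, 8}
Step 14: find(8) -> no change; set of 8 is {1, 2, 3, 4, 6, 7, 8}
Step 15: union(2, 1) -> already same set; set of 2 now {1, 2, 3, 4, 6, 7, 8}
Step 16: find(0) -> no change; set of 0 is {0, 5}
Step 17: find(7) -> no change; set of 7 is {1, 2, 3, 4, 6, 7, 8}
Step 18: union(6, 1) -> already same set; set of 6 now {1, 2, 3, 4, 6, 7, 8}
Component of 0: {0, 5}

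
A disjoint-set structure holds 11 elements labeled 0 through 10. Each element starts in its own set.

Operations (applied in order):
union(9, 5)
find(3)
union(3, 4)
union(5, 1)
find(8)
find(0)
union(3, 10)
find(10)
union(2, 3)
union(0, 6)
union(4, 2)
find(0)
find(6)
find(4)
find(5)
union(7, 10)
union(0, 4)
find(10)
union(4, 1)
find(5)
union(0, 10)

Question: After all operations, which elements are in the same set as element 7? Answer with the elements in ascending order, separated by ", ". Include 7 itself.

Step 1: union(9, 5) -> merged; set of 9 now {5, 9}
Step 2: find(3) -> no change; set of 3 is {3}
Step 3: union(3, 4) -> merged; set of 3 now {3, 4}
Step 4: union(5, 1) -> merged; set of 5 now {1, 5, 9}
Step 5: find(8) -> no change; set of 8 is {8}
Step 6: find(0) -> no change; set of 0 is {0}
Step 7: union(3, 10) -> merged; set of 3 now {3, 4, 10}
Step 8: find(10) -> no change; set of 10 is {3, 4, 10}
Step 9: union(2, 3) -> merged; set of 2 now {2, 3, 4, 10}
Step 10: union(0, 6) -> merged; set of 0 now {0, 6}
Step 11: union(4, 2) -> already same set; set of 4 now {2, 3, 4, 10}
Step 12: find(0) -> no change; set of 0 is {0, 6}
Step 13: find(6) -> no change; set of 6 is {0, 6}
Step 14: find(4) -> no change; set of 4 is {2, 3, 4, 10}
Step 15: find(5) -> no change; set of 5 is {1, 5, 9}
Step 16: union(7, 10) -> merged; set of 7 now {2, 3, 4, 7, 10}
Step 17: union(0, 4) -> merged; set of 0 now {0, 2, 3, 4, 6, 7, 10}
Step 18: find(10) -> no change; set of 10 is {0, 2, 3, 4, 6, 7, 10}
Step 19: union(4, 1) -> merged; set of 4 now {0, 1, 2, 3, 4, 5, 6, 7, 9, 10}
Step 20: find(5) -> no change; set of 5 is {0, 1, 2, 3, 4, 5, 6, 7, 9, 10}
Step 21: union(0, 10) -> already same set; set of 0 now {0, 1, 2, 3, 4, 5, 6, 7, 9, 10}
Component of 7: {0, 1, 2, 3, 4, 5, 6, 7, 9, 10}

Answer: 0, 1, 2, 3, 4, 5, 6, 7, 9, 10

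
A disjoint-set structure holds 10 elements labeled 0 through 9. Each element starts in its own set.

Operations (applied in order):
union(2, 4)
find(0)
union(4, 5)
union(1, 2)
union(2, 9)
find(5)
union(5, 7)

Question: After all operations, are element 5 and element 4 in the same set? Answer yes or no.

Answer: yes

Derivation:
Step 1: union(2, 4) -> merged; set of 2 now {2, 4}
Step 2: find(0) -> no change; set of 0 is {0}
Step 3: union(4, 5) -> merged; set of 4 now {2, 4, 5}
Step 4: union(1, 2) -> merged; set of 1 now {1, 2, 4, 5}
Step 5: union(2, 9) -> merged; set of 2 now {1, 2, 4, 5, 9}
Step 6: find(5) -> no change; set of 5 is {1, 2, 4, 5, 9}
Step 7: union(5, 7) -> merged; set of 5 now {1, 2, 4, 5, 7, 9}
Set of 5: {1, 2, 4, 5, 7, 9}; 4 is a member.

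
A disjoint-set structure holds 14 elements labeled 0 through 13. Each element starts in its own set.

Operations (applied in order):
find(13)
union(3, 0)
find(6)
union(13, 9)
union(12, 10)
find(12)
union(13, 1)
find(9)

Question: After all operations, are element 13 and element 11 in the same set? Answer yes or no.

Answer: no

Derivation:
Step 1: find(13) -> no change; set of 13 is {13}
Step 2: union(3, 0) -> merged; set of 3 now {0, 3}
Step 3: find(6) -> no change; set of 6 is {6}
Step 4: union(13, 9) -> merged; set of 13 now {9, 13}
Step 5: union(12, 10) -> merged; set of 12 now {10, 12}
Step 6: find(12) -> no change; set of 12 is {10, 12}
Step 7: union(13, 1) -> merged; set of 13 now {1, 9, 13}
Step 8: find(9) -> no change; set of 9 is {1, 9, 13}
Set of 13: {1, 9, 13}; 11 is not a member.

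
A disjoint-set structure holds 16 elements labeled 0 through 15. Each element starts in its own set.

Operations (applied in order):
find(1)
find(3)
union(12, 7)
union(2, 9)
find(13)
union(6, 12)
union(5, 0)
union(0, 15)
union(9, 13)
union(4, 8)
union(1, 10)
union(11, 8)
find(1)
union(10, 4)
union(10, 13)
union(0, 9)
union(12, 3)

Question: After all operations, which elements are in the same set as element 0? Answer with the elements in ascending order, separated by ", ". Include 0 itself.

Step 1: find(1) -> no change; set of 1 is {1}
Step 2: find(3) -> no change; set of 3 is {3}
Step 3: union(12, 7) -> merged; set of 12 now {7, 12}
Step 4: union(2, 9) -> merged; set of 2 now {2, 9}
Step 5: find(13) -> no change; set of 13 is {13}
Step 6: union(6, 12) -> merged; set of 6 now {6, 7, 12}
Step 7: union(5, 0) -> merged; set of 5 now {0, 5}
Step 8: union(0, 15) -> merged; set of 0 now {0, 5, 15}
Step 9: union(9, 13) -> merged; set of 9 now {2, 9, 13}
Step 10: union(4, 8) -> merged; set of 4 now {4, 8}
Step 11: union(1, 10) -> merged; set of 1 now {1, 10}
Step 12: union(11, 8) -> merged; set of 11 now {4, 8, 11}
Step 13: find(1) -> no change; set of 1 is {1, 10}
Step 14: union(10, 4) -> merged; set of 10 now {1, 4, 8, 10, 11}
Step 15: union(10, 13) -> merged; set of 10 now {1, 2, 4, 8, 9, 10, 11, 13}
Step 16: union(0, 9) -> merged; set of 0 now {0, 1, 2, 4, 5, 8, 9, 10, 11, 13, 15}
Step 17: union(12, 3) -> merged; set of 12 now {3, 6, 7, 12}
Component of 0: {0, 1, 2, 4, 5, 8, 9, 10, 11, 13, 15}

Answer: 0, 1, 2, 4, 5, 8, 9, 10, 11, 13, 15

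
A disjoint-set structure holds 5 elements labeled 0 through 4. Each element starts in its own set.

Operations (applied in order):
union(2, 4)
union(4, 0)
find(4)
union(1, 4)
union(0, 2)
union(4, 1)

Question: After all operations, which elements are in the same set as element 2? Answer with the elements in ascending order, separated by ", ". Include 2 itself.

Step 1: union(2, 4) -> merged; set of 2 now {2, 4}
Step 2: union(4, 0) -> merged; set of 4 now {0, 2, 4}
Step 3: find(4) -> no change; set of 4 is {0, 2, 4}
Step 4: union(1, 4) -> merged; set of 1 now {0, 1, 2, 4}
Step 5: union(0, 2) -> already same set; set of 0 now {0, 1, 2, 4}
Step 6: union(4, 1) -> already same set; set of 4 now {0, 1, 2, 4}
Component of 2: {0, 1, 2, 4}

Answer: 0, 1, 2, 4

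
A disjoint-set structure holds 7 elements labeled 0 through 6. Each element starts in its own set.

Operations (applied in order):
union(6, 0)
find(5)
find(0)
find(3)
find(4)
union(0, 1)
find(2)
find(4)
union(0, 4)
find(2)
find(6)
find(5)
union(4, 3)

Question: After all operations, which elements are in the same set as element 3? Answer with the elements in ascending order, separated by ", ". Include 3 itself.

Answer: 0, 1, 3, 4, 6

Derivation:
Step 1: union(6, 0) -> merged; set of 6 now {0, 6}
Step 2: find(5) -> no change; set of 5 is {5}
Step 3: find(0) -> no change; set of 0 is {0, 6}
Step 4: find(3) -> no change; set of 3 is {3}
Step 5: find(4) -> no change; set of 4 is {4}
Step 6: union(0, 1) -> merged; set of 0 now {0, 1, 6}
Step 7: find(2) -> no change; set of 2 is {2}
Step 8: find(4) -> no change; set of 4 is {4}
Step 9: union(0, 4) -> merged; set of 0 now {0, 1, 4, 6}
Step 10: find(2) -> no change; set of 2 is {2}
Step 11: find(6) -> no change; set of 6 is {0, 1, 4, 6}
Step 12: find(5) -> no change; set of 5 is {5}
Step 13: union(4, 3) -> merged; set of 4 now {0, 1, 3, 4, 6}
Component of 3: {0, 1, 3, 4, 6}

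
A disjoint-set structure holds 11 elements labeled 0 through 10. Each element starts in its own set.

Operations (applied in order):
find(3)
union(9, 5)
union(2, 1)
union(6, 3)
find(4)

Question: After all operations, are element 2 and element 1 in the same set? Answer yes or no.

Step 1: find(3) -> no change; set of 3 is {3}
Step 2: union(9, 5) -> merged; set of 9 now {5, 9}
Step 3: union(2, 1) -> merged; set of 2 now {1, 2}
Step 4: union(6, 3) -> merged; set of 6 now {3, 6}
Step 5: find(4) -> no change; set of 4 is {4}
Set of 2: {1, 2}; 1 is a member.

Answer: yes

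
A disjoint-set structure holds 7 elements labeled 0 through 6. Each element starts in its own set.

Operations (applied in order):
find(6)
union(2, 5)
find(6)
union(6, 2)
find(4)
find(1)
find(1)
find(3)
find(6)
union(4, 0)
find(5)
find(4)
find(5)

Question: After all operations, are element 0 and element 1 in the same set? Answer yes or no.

Step 1: find(6) -> no change; set of 6 is {6}
Step 2: union(2, 5) -> merged; set of 2 now {2, 5}
Step 3: find(6) -> no change; set of 6 is {6}
Step 4: union(6, 2) -> merged; set of 6 now {2, 5, 6}
Step 5: find(4) -> no change; set of 4 is {4}
Step 6: find(1) -> no change; set of 1 is {1}
Step 7: find(1) -> no change; set of 1 is {1}
Step 8: find(3) -> no change; set of 3 is {3}
Step 9: find(6) -> no change; set of 6 is {2, 5, 6}
Step 10: union(4, 0) -> merged; set of 4 now {0, 4}
Step 11: find(5) -> no change; set of 5 is {2, 5, 6}
Step 12: find(4) -> no change; set of 4 is {0, 4}
Step 13: find(5) -> no change; set of 5 is {2, 5, 6}
Set of 0: {0, 4}; 1 is not a member.

Answer: no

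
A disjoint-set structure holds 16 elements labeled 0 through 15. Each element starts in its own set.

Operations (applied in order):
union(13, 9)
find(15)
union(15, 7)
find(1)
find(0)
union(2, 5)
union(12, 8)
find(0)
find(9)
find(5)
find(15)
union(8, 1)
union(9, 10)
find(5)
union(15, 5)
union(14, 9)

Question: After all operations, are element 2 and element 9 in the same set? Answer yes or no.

Step 1: union(13, 9) -> merged; set of 13 now {9, 13}
Step 2: find(15) -> no change; set of 15 is {15}
Step 3: union(15, 7) -> merged; set of 15 now {7, 15}
Step 4: find(1) -> no change; set of 1 is {1}
Step 5: find(0) -> no change; set of 0 is {0}
Step 6: union(2, 5) -> merged; set of 2 now {2, 5}
Step 7: union(12, 8) -> merged; set of 12 now {8, 12}
Step 8: find(0) -> no change; set of 0 is {0}
Step 9: find(9) -> no change; set of 9 is {9, 13}
Step 10: find(5) -> no change; set of 5 is {2, 5}
Step 11: find(15) -> no change; set of 15 is {7, 15}
Step 12: union(8, 1) -> merged; set of 8 now {1, 8, 12}
Step 13: union(9, 10) -> merged; set of 9 now {9, 10, 13}
Step 14: find(5) -> no change; set of 5 is {2, 5}
Step 15: union(15, 5) -> merged; set of 15 now {2, 5, 7, 15}
Step 16: union(14, 9) -> merged; set of 14 now {9, 10, 13, 14}
Set of 2: {2, 5, 7, 15}; 9 is not a member.

Answer: no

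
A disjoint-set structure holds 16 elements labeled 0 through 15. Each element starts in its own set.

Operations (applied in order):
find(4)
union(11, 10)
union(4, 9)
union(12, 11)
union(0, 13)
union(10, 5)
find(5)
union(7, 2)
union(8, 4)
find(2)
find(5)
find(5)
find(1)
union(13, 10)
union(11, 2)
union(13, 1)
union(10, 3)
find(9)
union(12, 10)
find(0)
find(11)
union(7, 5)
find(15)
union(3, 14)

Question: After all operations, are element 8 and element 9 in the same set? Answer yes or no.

Step 1: find(4) -> no change; set of 4 is {4}
Step 2: union(11, 10) -> merged; set of 11 now {10, 11}
Step 3: union(4, 9) -> merged; set of 4 now {4, 9}
Step 4: union(12, 11) -> merged; set of 12 now {10, 11, 12}
Step 5: union(0, 13) -> merged; set of 0 now {0, 13}
Step 6: union(10, 5) -> merged; set of 10 now {5, 10, 11, 12}
Step 7: find(5) -> no change; set of 5 is {5, 10, 11, 12}
Step 8: union(7, 2) -> merged; set of 7 now {2, 7}
Step 9: union(8, 4) -> merged; set of 8 now {4, 8, 9}
Step 10: find(2) -> no change; set of 2 is {2, 7}
Step 11: find(5) -> no change; set of 5 is {5, 10, 11, 12}
Step 12: find(5) -> no change; set of 5 is {5, 10, 11, 12}
Step 13: find(1) -> no change; set of 1 is {1}
Step 14: union(13, 10) -> merged; set of 13 now {0, 5, 10, 11, 12, 13}
Step 15: union(11, 2) -> merged; set of 11 now {0, 2, 5, 7, 10, 11, 12, 13}
Step 16: union(13, 1) -> merged; set of 13 now {0, 1, 2, 5, 7, 10, 11, 12, 13}
Step 17: union(10, 3) -> merged; set of 10 now {0, 1, 2, 3, 5, 7, 10, 11, 12, 13}
Step 18: find(9) -> no change; set of 9 is {4, 8, 9}
Step 19: union(12, 10) -> already same set; set of 12 now {0, 1, 2, 3, 5, 7, 10, 11, 12, 13}
Step 20: find(0) -> no change; set of 0 is {0, 1, 2, 3, 5, 7, 10, 11, 12, 13}
Step 21: find(11) -> no change; set of 11 is {0, 1, 2, 3, 5, 7, 10, 11, 12, 13}
Step 22: union(7, 5) -> already same set; set of 7 now {0, 1, 2, 3, 5, 7, 10, 11, 12, 13}
Step 23: find(15) -> no change; set of 15 is {15}
Step 24: union(3, 14) -> merged; set of 3 now {0, 1, 2, 3, 5, 7, 10, 11, 12, 13, 14}
Set of 8: {4, 8, 9}; 9 is a member.

Answer: yes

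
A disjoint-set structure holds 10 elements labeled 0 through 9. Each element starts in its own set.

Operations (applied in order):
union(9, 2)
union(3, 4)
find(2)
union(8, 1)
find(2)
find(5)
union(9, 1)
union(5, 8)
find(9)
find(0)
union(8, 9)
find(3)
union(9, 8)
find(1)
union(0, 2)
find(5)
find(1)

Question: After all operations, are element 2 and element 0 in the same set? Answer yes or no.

Step 1: union(9, 2) -> merged; set of 9 now {2, 9}
Step 2: union(3, 4) -> merged; set of 3 now {3, 4}
Step 3: find(2) -> no change; set of 2 is {2, 9}
Step 4: union(8, 1) -> merged; set of 8 now {1, 8}
Step 5: find(2) -> no change; set of 2 is {2, 9}
Step 6: find(5) -> no change; set of 5 is {5}
Step 7: union(9, 1) -> merged; set of 9 now {1, 2, 8, 9}
Step 8: union(5, 8) -> merged; set of 5 now {1, 2, 5, 8, 9}
Step 9: find(9) -> no change; set of 9 is {1, 2, 5, 8, 9}
Step 10: find(0) -> no change; set of 0 is {0}
Step 11: union(8, 9) -> already same set; set of 8 now {1, 2, 5, 8, 9}
Step 12: find(3) -> no change; set of 3 is {3, 4}
Step 13: union(9, 8) -> already same set; set of 9 now {1, 2, 5, 8, 9}
Step 14: find(1) -> no change; set of 1 is {1, 2, 5, 8, 9}
Step 15: union(0, 2) -> merged; set of 0 now {0, 1, 2, 5, 8, 9}
Step 16: find(5) -> no change; set of 5 is {0, 1, 2, 5, 8, 9}
Step 17: find(1) -> no change; set of 1 is {0, 1, 2, 5, 8, 9}
Set of 2: {0, 1, 2, 5, 8, 9}; 0 is a member.

Answer: yes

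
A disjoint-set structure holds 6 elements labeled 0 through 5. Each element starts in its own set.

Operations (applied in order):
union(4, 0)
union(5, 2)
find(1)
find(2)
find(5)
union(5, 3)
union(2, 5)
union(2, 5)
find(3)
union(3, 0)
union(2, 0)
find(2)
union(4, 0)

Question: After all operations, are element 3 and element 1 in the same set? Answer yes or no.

Step 1: union(4, 0) -> merged; set of 4 now {0, 4}
Step 2: union(5, 2) -> merged; set of 5 now {2, 5}
Step 3: find(1) -> no change; set of 1 is {1}
Step 4: find(2) -> no change; set of 2 is {2, 5}
Step 5: find(5) -> no change; set of 5 is {2, 5}
Step 6: union(5, 3) -> merged; set of 5 now {2, 3, 5}
Step 7: union(2, 5) -> already same set; set of 2 now {2, 3, 5}
Step 8: union(2, 5) -> already same set; set of 2 now {2, 3, 5}
Step 9: find(3) -> no change; set of 3 is {2, 3, 5}
Step 10: union(3, 0) -> merged; set of 3 now {0, 2, 3, 4, 5}
Step 11: union(2, 0) -> already same set; set of 2 now {0, 2, 3, 4, 5}
Step 12: find(2) -> no change; set of 2 is {0, 2, 3, 4, 5}
Step 13: union(4, 0) -> already same set; set of 4 now {0, 2, 3, 4, 5}
Set of 3: {0, 2, 3, 4, 5}; 1 is not a member.

Answer: no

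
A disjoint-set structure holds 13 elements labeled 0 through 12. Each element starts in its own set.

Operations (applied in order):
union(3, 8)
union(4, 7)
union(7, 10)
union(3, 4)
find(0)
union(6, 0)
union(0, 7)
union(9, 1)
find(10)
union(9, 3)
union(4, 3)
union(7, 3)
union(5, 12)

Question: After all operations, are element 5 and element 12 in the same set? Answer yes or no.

Answer: yes

Derivation:
Step 1: union(3, 8) -> merged; set of 3 now {3, 8}
Step 2: union(4, 7) -> merged; set of 4 now {4, 7}
Step 3: union(7, 10) -> merged; set of 7 now {4, 7, 10}
Step 4: union(3, 4) -> merged; set of 3 now {3, 4, 7, 8, 10}
Step 5: find(0) -> no change; set of 0 is {0}
Step 6: union(6, 0) -> merged; set of 6 now {0, 6}
Step 7: union(0, 7) -> merged; set of 0 now {0, 3, 4, 6, 7, 8, 10}
Step 8: union(9, 1) -> merged; set of 9 now {1, 9}
Step 9: find(10) -> no change; set of 10 is {0, 3, 4, 6, 7, 8, 10}
Step 10: union(9, 3) -> merged; set of 9 now {0, 1, 3, 4, 6, 7, 8, 9, 10}
Step 11: union(4, 3) -> already same set; set of 4 now {0, 1, 3, 4, 6, 7, 8, 9, 10}
Step 12: union(7, 3) -> already same set; set of 7 now {0, 1, 3, 4, 6, 7, 8, 9, 10}
Step 13: union(5, 12) -> merged; set of 5 now {5, 12}
Set of 5: {5, 12}; 12 is a member.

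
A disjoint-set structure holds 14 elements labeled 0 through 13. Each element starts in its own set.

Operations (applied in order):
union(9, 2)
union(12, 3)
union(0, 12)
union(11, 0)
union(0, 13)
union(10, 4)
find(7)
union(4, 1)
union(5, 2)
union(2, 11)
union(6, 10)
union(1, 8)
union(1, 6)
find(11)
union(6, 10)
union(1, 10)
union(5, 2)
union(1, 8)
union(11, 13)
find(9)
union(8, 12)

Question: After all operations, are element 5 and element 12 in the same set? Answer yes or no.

Answer: yes

Derivation:
Step 1: union(9, 2) -> merged; set of 9 now {2, 9}
Step 2: union(12, 3) -> merged; set of 12 now {3, 12}
Step 3: union(0, 12) -> merged; set of 0 now {0, 3, 12}
Step 4: union(11, 0) -> merged; set of 11 now {0, 3, 11, 12}
Step 5: union(0, 13) -> merged; set of 0 now {0, 3, 11, 12, 13}
Step 6: union(10, 4) -> merged; set of 10 now {4, 10}
Step 7: find(7) -> no change; set of 7 is {7}
Step 8: union(4, 1) -> merged; set of 4 now {1, 4, 10}
Step 9: union(5, 2) -> merged; set of 5 now {2, 5, 9}
Step 10: union(2, 11) -> merged; set of 2 now {0, 2, 3, 5, 9, 11, 12, 13}
Step 11: union(6, 10) -> merged; set of 6 now {1, 4, 6, 10}
Step 12: union(1, 8) -> merged; set of 1 now {1, 4, 6, 8, 10}
Step 13: union(1, 6) -> already same set; set of 1 now {1, 4, 6, 8, 10}
Step 14: find(11) -> no change; set of 11 is {0, 2, 3, 5, 9, 11, 12, 13}
Step 15: union(6, 10) -> already same set; set of 6 now {1, 4, 6, 8, 10}
Step 16: union(1, 10) -> already same set; set of 1 now {1, 4, 6, 8, 10}
Step 17: union(5, 2) -> already same set; set of 5 now {0, 2, 3, 5, 9, 11, 12, 13}
Step 18: union(1, 8) -> already same set; set of 1 now {1, 4, 6, 8, 10}
Step 19: union(11, 13) -> already same set; set of 11 now {0, 2, 3, 5, 9, 11, 12, 13}
Step 20: find(9) -> no change; set of 9 is {0, 2, 3, 5, 9, 11, 12, 13}
Step 21: union(8, 12) -> merged; set of 8 now {0, 1, 2, 3, 4, 5, 6, 8, 9, 10, 11, 12, 13}
Set of 5: {0, 1, 2, 3, 4, 5, 6, 8, 9, 10, 11, 12, 13}; 12 is a member.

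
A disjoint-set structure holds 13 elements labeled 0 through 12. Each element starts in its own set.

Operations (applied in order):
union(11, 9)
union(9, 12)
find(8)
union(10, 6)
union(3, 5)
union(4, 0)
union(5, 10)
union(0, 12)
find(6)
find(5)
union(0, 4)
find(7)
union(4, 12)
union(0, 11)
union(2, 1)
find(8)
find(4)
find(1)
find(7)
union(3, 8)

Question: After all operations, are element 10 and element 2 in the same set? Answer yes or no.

Answer: no

Derivation:
Step 1: union(11, 9) -> merged; set of 11 now {9, 11}
Step 2: union(9, 12) -> merged; set of 9 now {9, 11, 12}
Step 3: find(8) -> no change; set of 8 is {8}
Step 4: union(10, 6) -> merged; set of 10 now {6, 10}
Step 5: union(3, 5) -> merged; set of 3 now {3, 5}
Step 6: union(4, 0) -> merged; set of 4 now {0, 4}
Step 7: union(5, 10) -> merged; set of 5 now {3, 5, 6, 10}
Step 8: union(0, 12) -> merged; set of 0 now {0, 4, 9, 11, 12}
Step 9: find(6) -> no change; set of 6 is {3, 5, 6, 10}
Step 10: find(5) -> no change; set of 5 is {3, 5, 6, 10}
Step 11: union(0, 4) -> already same set; set of 0 now {0, 4, 9, 11, 12}
Step 12: find(7) -> no change; set of 7 is {7}
Step 13: union(4, 12) -> already same set; set of 4 now {0, 4, 9, 11, 12}
Step 14: union(0, 11) -> already same set; set of 0 now {0, 4, 9, 11, 12}
Step 15: union(2, 1) -> merged; set of 2 now {1, 2}
Step 16: find(8) -> no change; set of 8 is {8}
Step 17: find(4) -> no change; set of 4 is {0, 4, 9, 11, 12}
Step 18: find(1) -> no change; set of 1 is {1, 2}
Step 19: find(7) -> no change; set of 7 is {7}
Step 20: union(3, 8) -> merged; set of 3 now {3, 5, 6, 8, 10}
Set of 10: {3, 5, 6, 8, 10}; 2 is not a member.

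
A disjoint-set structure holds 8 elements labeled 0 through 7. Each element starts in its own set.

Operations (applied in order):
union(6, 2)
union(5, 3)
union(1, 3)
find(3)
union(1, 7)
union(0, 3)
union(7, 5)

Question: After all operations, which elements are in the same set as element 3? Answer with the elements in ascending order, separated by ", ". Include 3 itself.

Step 1: union(6, 2) -> merged; set of 6 now {2, 6}
Step 2: union(5, 3) -> merged; set of 5 now {3, 5}
Step 3: union(1, 3) -> merged; set of 1 now {1, 3, 5}
Step 4: find(3) -> no change; set of 3 is {1, 3, 5}
Step 5: union(1, 7) -> merged; set of 1 now {1, 3, 5, 7}
Step 6: union(0, 3) -> merged; set of 0 now {0, 1, 3, 5, 7}
Step 7: union(7, 5) -> already same set; set of 7 now {0, 1, 3, 5, 7}
Component of 3: {0, 1, 3, 5, 7}

Answer: 0, 1, 3, 5, 7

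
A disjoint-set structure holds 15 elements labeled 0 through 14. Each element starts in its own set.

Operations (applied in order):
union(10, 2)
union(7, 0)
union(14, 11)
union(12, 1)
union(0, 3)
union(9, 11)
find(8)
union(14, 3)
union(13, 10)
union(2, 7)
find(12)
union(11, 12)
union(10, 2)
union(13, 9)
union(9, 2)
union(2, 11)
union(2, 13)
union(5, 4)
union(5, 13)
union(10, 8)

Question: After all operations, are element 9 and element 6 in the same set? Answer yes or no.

Step 1: union(10, 2) -> merged; set of 10 now {2, 10}
Step 2: union(7, 0) -> merged; set of 7 now {0, 7}
Step 3: union(14, 11) -> merged; set of 14 now {11, 14}
Step 4: union(12, 1) -> merged; set of 12 now {1, 12}
Step 5: union(0, 3) -> merged; set of 0 now {0, 3, 7}
Step 6: union(9, 11) -> merged; set of 9 now {9, 11, 14}
Step 7: find(8) -> no change; set of 8 is {8}
Step 8: union(14, 3) -> merged; set of 14 now {0, 3, 7, 9, 11, 14}
Step 9: union(13, 10) -> merged; set of 13 now {2, 10, 13}
Step 10: union(2, 7) -> merged; set of 2 now {0, 2, 3, 7, 9, 10, 11, 13, 14}
Step 11: find(12) -> no change; set of 12 is {1, 12}
Step 12: union(11, 12) -> merged; set of 11 now {0, 1, 2, 3, 7, 9, 10, 11, 12, 13, 14}
Step 13: union(10, 2) -> already same set; set of 10 now {0, 1, 2, 3, 7, 9, 10, 11, 12, 13, 14}
Step 14: union(13, 9) -> already same set; set of 13 now {0, 1, 2, 3, 7, 9, 10, 11, 12, 13, 14}
Step 15: union(9, 2) -> already same set; set of 9 now {0, 1, 2, 3, 7, 9, 10, 11, 12, 13, 14}
Step 16: union(2, 11) -> already same set; set of 2 now {0, 1, 2, 3, 7, 9, 10, 11, 12, 13, 14}
Step 17: union(2, 13) -> already same set; set of 2 now {0, 1, 2, 3, 7, 9, 10, 11, 12, 13, 14}
Step 18: union(5, 4) -> merged; set of 5 now {4, 5}
Step 19: union(5, 13) -> merged; set of 5 now {0, 1, 2, 3, 4, 5, 7, 9, 10, 11, 12, 13, 14}
Step 20: union(10, 8) -> merged; set of 10 now {0, 1, 2, 3, 4, 5, 7, 8, 9, 10, 11, 12, 13, 14}
Set of 9: {0, 1, 2, 3, 4, 5, 7, 8, 9, 10, 11, 12, 13, 14}; 6 is not a member.

Answer: no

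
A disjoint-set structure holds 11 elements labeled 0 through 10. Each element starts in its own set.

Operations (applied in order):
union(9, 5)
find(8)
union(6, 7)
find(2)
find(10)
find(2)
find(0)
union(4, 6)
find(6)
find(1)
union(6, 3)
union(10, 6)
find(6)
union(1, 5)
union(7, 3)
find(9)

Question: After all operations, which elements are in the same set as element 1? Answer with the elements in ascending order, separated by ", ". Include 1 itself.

Answer: 1, 5, 9

Derivation:
Step 1: union(9, 5) -> merged; set of 9 now {5, 9}
Step 2: find(8) -> no change; set of 8 is {8}
Step 3: union(6, 7) -> merged; set of 6 now {6, 7}
Step 4: find(2) -> no change; set of 2 is {2}
Step 5: find(10) -> no change; set of 10 is {10}
Step 6: find(2) -> no change; set of 2 is {2}
Step 7: find(0) -> no change; set of 0 is {0}
Step 8: union(4, 6) -> merged; set of 4 now {4, 6, 7}
Step 9: find(6) -> no change; set of 6 is {4, 6, 7}
Step 10: find(1) -> no change; set of 1 is {1}
Step 11: union(6, 3) -> merged; set of 6 now {3, 4, 6, 7}
Step 12: union(10, 6) -> merged; set of 10 now {3, 4, 6, 7, 10}
Step 13: find(6) -> no change; set of 6 is {3, 4, 6, 7, 10}
Step 14: union(1, 5) -> merged; set of 1 now {1, 5, 9}
Step 15: union(7, 3) -> already same set; set of 7 now {3, 4, 6, 7, 10}
Step 16: find(9) -> no change; set of 9 is {1, 5, 9}
Component of 1: {1, 5, 9}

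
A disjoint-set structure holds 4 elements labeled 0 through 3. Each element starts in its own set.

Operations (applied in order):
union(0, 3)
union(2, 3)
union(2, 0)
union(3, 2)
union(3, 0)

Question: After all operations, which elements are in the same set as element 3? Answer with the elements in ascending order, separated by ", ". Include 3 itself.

Step 1: union(0, 3) -> merged; set of 0 now {0, 3}
Step 2: union(2, 3) -> merged; set of 2 now {0, 2, 3}
Step 3: union(2, 0) -> already same set; set of 2 now {0, 2, 3}
Step 4: union(3, 2) -> already same set; set of 3 now {0, 2, 3}
Step 5: union(3, 0) -> already same set; set of 3 now {0, 2, 3}
Component of 3: {0, 2, 3}

Answer: 0, 2, 3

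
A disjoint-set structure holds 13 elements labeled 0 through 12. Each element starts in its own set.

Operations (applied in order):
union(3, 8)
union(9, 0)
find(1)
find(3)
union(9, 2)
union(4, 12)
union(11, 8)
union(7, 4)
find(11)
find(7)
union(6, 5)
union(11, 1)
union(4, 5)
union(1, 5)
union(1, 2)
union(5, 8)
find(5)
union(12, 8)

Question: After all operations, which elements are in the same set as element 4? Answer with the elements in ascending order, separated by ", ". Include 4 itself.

Step 1: union(3, 8) -> merged; set of 3 now {3, 8}
Step 2: union(9, 0) -> merged; set of 9 now {0, 9}
Step 3: find(1) -> no change; set of 1 is {1}
Step 4: find(3) -> no change; set of 3 is {3, 8}
Step 5: union(9, 2) -> merged; set of 9 now {0, 2, 9}
Step 6: union(4, 12) -> merged; set of 4 now {4, 12}
Step 7: union(11, 8) -> merged; set of 11 now {3, 8, 11}
Step 8: union(7, 4) -> merged; set of 7 now {4, 7, 12}
Step 9: find(11) -> no change; set of 11 is {3, 8, 11}
Step 10: find(7) -> no change; set of 7 is {4, 7, 12}
Step 11: union(6, 5) -> merged; set of 6 now {5, 6}
Step 12: union(11, 1) -> merged; set of 11 now {1, 3, 8, 11}
Step 13: union(4, 5) -> merged; set of 4 now {4, 5, 6, 7, 12}
Step 14: union(1, 5) -> merged; set of 1 now {1, 3, 4, 5, 6, 7, 8, 11, 12}
Step 15: union(1, 2) -> merged; set of 1 now {0, 1, 2, 3, 4, 5, 6, 7, 8, 9, 11, 12}
Step 16: union(5, 8) -> already same set; set of 5 now {0, 1, 2, 3, 4, 5, 6, 7, 8, 9, 11, 12}
Step 17: find(5) -> no change; set of 5 is {0, 1, 2, 3, 4, 5, 6, 7, 8, 9, 11, 12}
Step 18: union(12, 8) -> already same set; set of 12 now {0, 1, 2, 3, 4, 5, 6, 7, 8, 9, 11, 12}
Component of 4: {0, 1, 2, 3, 4, 5, 6, 7, 8, 9, 11, 12}

Answer: 0, 1, 2, 3, 4, 5, 6, 7, 8, 9, 11, 12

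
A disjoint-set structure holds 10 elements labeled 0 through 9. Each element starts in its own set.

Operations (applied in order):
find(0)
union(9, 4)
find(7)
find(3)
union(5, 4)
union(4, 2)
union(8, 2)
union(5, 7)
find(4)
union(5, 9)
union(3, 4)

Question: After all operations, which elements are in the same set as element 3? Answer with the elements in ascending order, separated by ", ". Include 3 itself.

Step 1: find(0) -> no change; set of 0 is {0}
Step 2: union(9, 4) -> merged; set of 9 now {4, 9}
Step 3: find(7) -> no change; set of 7 is {7}
Step 4: find(3) -> no change; set of 3 is {3}
Step 5: union(5, 4) -> merged; set of 5 now {4, 5, 9}
Step 6: union(4, 2) -> merged; set of 4 now {2, 4, 5, 9}
Step 7: union(8, 2) -> merged; set of 8 now {2, 4, 5, 8, 9}
Step 8: union(5, 7) -> merged; set of 5 now {2, 4, 5, 7, 8, 9}
Step 9: find(4) -> no change; set of 4 is {2, 4, 5, 7, 8, 9}
Step 10: union(5, 9) -> already same set; set of 5 now {2, 4, 5, 7, 8, 9}
Step 11: union(3, 4) -> merged; set of 3 now {2, 3, 4, 5, 7, 8, 9}
Component of 3: {2, 3, 4, 5, 7, 8, 9}

Answer: 2, 3, 4, 5, 7, 8, 9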